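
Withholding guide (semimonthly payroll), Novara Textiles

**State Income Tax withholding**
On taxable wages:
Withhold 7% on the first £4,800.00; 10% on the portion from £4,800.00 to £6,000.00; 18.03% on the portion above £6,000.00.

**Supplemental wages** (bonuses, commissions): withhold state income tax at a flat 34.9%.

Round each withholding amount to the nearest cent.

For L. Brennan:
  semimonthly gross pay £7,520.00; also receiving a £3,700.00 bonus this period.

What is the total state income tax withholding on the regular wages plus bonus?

£2,021.36

State Income Tax: taxable = £7,520.00
  £456.00 + 18.03% × (£7,520.00 − £6,000.00) = £456.00 + 18.03% × £1,520.00 = £730.06
Supplemental (34.9% flat on bonus): 34.9% × £3,700.00 = £1,291.30
Total state income tax: £730.06 + £1,291.30 = £2,021.36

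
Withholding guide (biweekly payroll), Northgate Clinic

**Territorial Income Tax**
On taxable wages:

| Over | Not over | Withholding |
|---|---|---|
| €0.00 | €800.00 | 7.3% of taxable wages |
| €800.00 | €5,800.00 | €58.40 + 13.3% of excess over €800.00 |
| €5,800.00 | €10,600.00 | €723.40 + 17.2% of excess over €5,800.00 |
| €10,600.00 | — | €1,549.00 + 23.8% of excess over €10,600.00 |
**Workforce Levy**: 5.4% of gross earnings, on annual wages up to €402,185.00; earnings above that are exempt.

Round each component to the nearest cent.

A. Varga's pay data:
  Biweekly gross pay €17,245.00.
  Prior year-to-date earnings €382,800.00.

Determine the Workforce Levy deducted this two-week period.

€931.23

Workforce Levy: 5.4% × €17,245.00 = €931.23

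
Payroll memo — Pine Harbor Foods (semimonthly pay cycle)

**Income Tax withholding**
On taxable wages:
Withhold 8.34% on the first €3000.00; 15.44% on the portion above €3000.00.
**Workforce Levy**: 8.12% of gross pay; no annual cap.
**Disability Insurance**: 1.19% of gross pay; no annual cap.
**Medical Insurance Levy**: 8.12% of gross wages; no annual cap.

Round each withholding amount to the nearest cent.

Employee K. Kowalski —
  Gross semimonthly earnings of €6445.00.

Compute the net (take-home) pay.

Income Tax: taxable = €6445.00
  €250.20 + 15.44% × (€6445.00 − €3000.00) = €250.20 + 15.44% × €3445.00 = €782.11
Workforce Levy: 8.12% × €6445.00 = €523.33
Disability Insurance: 1.19% × €6445.00 = €76.70
Medical Insurance Levy: 8.12% × €6445.00 = €523.33
Total withheld: €782.11 + €523.33 + €76.70 + €523.33 = €1905.47
Net pay: €6445.00 − €1905.47 = €4539.53

€4539.53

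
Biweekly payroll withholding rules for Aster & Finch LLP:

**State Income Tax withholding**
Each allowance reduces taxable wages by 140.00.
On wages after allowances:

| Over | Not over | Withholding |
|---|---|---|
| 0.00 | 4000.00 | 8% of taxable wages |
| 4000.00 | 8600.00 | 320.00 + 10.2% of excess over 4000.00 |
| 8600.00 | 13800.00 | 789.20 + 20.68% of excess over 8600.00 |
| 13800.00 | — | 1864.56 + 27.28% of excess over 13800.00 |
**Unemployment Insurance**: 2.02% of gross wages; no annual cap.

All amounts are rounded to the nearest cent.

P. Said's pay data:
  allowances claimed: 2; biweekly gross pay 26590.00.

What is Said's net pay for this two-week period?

State Income Tax: taxable = 26590.00 − 2×140.00 = 26310.00
  1864.56 + 27.28% × (26310.00 − 13800.00) = 1864.56 + 27.28% × 12510.00 = 5277.29
Unemployment Insurance: 2.02% × 26590.00 = 537.12
Total withheld: 5277.29 + 537.12 = 5814.41
Net pay: 26590.00 − 5814.41 = 20775.59

20775.59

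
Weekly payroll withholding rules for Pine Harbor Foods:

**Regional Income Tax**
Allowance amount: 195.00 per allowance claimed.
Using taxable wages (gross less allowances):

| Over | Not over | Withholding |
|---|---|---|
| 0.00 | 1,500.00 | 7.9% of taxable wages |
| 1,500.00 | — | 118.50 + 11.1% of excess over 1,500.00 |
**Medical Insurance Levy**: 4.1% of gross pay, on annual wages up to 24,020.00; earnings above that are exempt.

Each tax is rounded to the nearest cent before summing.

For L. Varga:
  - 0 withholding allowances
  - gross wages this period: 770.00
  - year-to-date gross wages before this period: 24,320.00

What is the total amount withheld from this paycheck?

60.83

Regional Income Tax: taxable = 770.00
  7.9% × 770.00 = 60.83
Medical Insurance Levy: YTD 24,320.00 ≥ cap 24,020.00 → 0.00
Total: 60.83 + 0.00 = 60.83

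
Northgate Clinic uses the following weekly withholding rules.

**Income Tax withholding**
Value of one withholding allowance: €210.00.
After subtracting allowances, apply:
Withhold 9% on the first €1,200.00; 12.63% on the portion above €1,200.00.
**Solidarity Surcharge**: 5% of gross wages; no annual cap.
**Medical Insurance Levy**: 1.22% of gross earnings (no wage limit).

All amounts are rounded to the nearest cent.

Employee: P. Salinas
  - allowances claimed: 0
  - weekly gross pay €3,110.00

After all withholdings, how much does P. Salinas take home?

€2,567.33

Income Tax: taxable = €3,110.00
  €108.00 + 12.63% × (€3,110.00 − €1,200.00) = €108.00 + 12.63% × €1,910.00 = €349.23
Solidarity Surcharge: 5% × €3,110.00 = €155.50
Medical Insurance Levy: 1.22% × €3,110.00 = €37.94
Total withheld: €349.23 + €155.50 + €37.94 = €542.67
Net pay: €3,110.00 − €542.67 = €2,567.33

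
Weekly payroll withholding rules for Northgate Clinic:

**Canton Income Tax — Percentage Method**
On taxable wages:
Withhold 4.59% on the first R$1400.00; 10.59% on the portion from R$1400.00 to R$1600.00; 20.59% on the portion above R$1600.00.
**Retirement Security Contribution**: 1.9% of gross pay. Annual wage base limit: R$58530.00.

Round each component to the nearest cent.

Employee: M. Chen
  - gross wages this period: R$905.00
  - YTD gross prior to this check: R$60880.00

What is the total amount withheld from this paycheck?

R$41.54

Canton Income Tax: taxable = R$905.00
  4.59% × R$905.00 = R$41.54
Retirement Security Contribution: YTD R$60880.00 ≥ cap R$58530.00 → R$0.00
Total: R$41.54 + R$0.00 = R$41.54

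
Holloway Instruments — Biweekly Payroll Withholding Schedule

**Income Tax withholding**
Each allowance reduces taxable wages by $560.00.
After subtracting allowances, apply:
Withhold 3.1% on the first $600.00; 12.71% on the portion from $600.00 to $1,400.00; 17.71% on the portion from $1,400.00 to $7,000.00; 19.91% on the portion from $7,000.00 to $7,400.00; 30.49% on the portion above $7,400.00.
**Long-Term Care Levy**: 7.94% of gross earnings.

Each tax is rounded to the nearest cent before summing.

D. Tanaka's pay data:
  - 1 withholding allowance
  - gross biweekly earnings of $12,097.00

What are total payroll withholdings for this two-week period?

$3,413.55

Income Tax: taxable = $12,097.00 − 1×$560.00 = $11,537.00
  $1,191.68 + 30.49% × ($11,537.00 − $7,400.00) = $1,191.68 + 30.49% × $4,137.00 = $2,453.05
Long-Term Care Levy: 7.94% × $12,097.00 = $960.50
Total: $2,453.05 + $960.50 = $3,413.55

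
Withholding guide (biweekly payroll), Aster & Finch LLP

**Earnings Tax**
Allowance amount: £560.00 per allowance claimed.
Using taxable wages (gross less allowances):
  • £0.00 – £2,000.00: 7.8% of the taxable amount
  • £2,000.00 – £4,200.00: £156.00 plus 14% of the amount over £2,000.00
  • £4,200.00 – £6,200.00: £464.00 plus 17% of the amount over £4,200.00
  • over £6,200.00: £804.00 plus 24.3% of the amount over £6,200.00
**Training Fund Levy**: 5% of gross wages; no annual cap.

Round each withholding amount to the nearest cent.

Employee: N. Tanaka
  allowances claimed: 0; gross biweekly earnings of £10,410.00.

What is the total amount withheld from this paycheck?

Earnings Tax: taxable = £10,410.00
  £804.00 + 24.3% × (£10,410.00 − £6,200.00) = £804.00 + 24.3% × £4,210.00 = £1,827.03
Training Fund Levy: 5% × £10,410.00 = £520.50
Total: £1,827.03 + £520.50 = £2,347.53

£2,347.53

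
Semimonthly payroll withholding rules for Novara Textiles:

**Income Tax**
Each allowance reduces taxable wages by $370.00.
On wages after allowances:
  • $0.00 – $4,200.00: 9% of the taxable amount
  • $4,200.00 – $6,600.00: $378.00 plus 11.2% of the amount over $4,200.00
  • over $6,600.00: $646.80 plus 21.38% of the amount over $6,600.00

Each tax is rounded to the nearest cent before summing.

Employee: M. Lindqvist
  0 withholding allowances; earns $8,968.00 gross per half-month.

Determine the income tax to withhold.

Income Tax: taxable = $8,968.00
  $646.80 + 21.38% × ($8,968.00 − $6,600.00) = $646.80 + 21.38% × $2,368.00 = $1,153.08

$1,153.08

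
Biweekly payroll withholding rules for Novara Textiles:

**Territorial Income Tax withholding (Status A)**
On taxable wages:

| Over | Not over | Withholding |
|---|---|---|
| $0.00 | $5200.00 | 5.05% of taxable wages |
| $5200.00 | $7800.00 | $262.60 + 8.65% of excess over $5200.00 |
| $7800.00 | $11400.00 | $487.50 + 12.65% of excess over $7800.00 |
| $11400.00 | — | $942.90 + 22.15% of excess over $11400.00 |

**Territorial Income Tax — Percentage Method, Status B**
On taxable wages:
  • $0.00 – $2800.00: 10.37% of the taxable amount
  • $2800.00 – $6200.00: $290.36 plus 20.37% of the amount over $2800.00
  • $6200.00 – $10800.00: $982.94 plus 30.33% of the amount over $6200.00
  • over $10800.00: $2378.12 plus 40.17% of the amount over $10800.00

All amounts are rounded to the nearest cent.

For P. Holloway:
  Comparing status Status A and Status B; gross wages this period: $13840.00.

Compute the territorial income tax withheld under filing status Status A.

$1483.36

Territorial Income Tax (Status A): taxable = $13840.00
  $942.90 + 22.15% × ($13840.00 − $11400.00) = $942.90 + 22.15% × $2440.00 = $1483.36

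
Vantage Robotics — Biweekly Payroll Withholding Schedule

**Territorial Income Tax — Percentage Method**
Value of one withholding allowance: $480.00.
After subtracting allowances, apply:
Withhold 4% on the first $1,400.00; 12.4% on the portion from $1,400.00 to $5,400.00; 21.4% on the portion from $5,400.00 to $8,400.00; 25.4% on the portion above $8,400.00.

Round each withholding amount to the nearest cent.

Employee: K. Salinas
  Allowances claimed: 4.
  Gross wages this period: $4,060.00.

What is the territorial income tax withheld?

Territorial Income Tax: taxable = $4,060.00 − 4×$480.00 = $2,140.00
  $56.00 + 12.4% × ($2,140.00 − $1,400.00) = $56.00 + 12.4% × $740.00 = $147.76

$147.76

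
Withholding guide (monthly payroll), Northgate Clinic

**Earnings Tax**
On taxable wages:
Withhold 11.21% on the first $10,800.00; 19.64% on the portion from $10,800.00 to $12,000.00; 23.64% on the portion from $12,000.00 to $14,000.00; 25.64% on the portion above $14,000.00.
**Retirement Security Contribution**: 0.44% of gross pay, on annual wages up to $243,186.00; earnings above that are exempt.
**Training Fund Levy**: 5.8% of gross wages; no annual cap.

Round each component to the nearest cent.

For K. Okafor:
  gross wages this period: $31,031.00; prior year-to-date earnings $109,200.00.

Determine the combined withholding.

$8,222.25

Earnings Tax: taxable = $31,031.00
  $1,919.16 + 25.64% × ($31,031.00 − $14,000.00) = $1,919.16 + 25.64% × $17,031.00 = $6,285.91
Retirement Security Contribution: 0.44% × $31,031.00 = $136.54
Training Fund Levy: 5.8% × $31,031.00 = $1,799.80
Total: $6,285.91 + $136.54 + $1,799.80 = $8,222.25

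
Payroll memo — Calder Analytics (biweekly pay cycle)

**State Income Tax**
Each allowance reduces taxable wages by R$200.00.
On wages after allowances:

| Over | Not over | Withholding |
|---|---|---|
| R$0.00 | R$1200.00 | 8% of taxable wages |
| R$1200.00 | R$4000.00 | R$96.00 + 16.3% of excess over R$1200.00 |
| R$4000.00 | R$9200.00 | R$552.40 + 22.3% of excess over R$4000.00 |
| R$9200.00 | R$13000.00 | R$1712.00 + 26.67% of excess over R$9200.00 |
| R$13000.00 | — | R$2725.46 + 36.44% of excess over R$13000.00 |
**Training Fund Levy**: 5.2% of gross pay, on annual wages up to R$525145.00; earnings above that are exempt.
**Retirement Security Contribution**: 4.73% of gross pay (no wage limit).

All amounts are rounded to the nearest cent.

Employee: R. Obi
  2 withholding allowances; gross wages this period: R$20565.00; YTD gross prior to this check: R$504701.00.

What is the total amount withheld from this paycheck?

State Income Tax: taxable = R$20565.00 − 2×R$200.00 = R$20165.00
  R$2725.46 + 36.44% × (R$20165.00 − R$13000.00) = R$2725.46 + 36.44% × R$7165.00 = R$5336.39
Training Fund Levy: cap R$525145.00 − YTD R$504701.00 = R$20444.00 subject; 5.2% × R$20444.00 = R$1063.09
Retirement Security Contribution: 4.73% × R$20565.00 = R$972.72
Total: R$5336.39 + R$1063.09 + R$972.72 = R$7372.20

R$7372.20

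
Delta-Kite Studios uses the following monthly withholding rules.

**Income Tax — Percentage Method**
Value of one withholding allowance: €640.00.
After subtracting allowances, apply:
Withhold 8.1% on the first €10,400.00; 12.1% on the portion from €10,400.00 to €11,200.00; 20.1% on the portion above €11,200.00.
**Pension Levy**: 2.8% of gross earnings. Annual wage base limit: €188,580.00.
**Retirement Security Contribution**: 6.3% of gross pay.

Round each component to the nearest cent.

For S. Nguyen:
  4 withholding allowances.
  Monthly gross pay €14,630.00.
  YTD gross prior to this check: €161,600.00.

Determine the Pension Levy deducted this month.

€409.64

Pension Levy: 2.8% × €14,630.00 = €409.64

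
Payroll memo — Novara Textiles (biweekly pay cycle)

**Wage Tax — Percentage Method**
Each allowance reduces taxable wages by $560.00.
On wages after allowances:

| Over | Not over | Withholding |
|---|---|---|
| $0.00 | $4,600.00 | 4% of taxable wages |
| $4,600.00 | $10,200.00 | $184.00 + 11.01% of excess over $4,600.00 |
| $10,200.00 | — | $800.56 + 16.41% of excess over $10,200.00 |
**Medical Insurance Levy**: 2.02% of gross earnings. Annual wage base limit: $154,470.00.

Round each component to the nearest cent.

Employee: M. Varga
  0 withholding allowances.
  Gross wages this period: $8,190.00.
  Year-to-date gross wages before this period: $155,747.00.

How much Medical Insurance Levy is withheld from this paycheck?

$0.00

Medical Insurance Levy: YTD $155,747.00 ≥ cap $154,470.00 → $0.00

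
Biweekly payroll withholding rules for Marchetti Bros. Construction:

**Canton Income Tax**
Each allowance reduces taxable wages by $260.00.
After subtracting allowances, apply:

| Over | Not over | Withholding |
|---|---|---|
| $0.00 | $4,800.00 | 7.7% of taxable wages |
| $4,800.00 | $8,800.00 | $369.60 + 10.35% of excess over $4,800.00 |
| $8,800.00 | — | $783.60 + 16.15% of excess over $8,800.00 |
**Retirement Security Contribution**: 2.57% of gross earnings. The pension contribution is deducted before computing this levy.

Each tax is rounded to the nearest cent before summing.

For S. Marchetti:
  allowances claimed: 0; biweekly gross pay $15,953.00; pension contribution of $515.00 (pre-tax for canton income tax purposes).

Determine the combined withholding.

$2,252.40

Canton Income Tax: taxable = $15,953.00 − $515.00 = $15,438.00
  $783.60 + 16.15% × ($15,438.00 − $8,800.00) = $783.60 + 16.15% × $6,638.00 = $1,855.64
Retirement Security Contribution: 2.57% × $15,438.00 = $396.76
Total: $1,855.64 + $396.76 = $2,252.40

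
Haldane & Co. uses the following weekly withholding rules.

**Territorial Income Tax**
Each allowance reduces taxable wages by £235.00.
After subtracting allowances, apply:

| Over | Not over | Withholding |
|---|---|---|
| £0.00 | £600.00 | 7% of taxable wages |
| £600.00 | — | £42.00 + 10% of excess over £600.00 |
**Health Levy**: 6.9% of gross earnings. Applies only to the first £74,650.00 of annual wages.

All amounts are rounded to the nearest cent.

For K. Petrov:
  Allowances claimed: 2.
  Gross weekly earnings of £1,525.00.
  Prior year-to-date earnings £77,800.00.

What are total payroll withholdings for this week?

£87.50

Territorial Income Tax: taxable = £1,525.00 − 2×£235.00 = £1,055.00
  £42.00 + 10% × (£1,055.00 − £600.00) = £42.00 + 10% × £455.00 = £87.50
Health Levy: YTD £77,800.00 ≥ cap £74,650.00 → £0.00
Total: £87.50 + £0.00 = £87.50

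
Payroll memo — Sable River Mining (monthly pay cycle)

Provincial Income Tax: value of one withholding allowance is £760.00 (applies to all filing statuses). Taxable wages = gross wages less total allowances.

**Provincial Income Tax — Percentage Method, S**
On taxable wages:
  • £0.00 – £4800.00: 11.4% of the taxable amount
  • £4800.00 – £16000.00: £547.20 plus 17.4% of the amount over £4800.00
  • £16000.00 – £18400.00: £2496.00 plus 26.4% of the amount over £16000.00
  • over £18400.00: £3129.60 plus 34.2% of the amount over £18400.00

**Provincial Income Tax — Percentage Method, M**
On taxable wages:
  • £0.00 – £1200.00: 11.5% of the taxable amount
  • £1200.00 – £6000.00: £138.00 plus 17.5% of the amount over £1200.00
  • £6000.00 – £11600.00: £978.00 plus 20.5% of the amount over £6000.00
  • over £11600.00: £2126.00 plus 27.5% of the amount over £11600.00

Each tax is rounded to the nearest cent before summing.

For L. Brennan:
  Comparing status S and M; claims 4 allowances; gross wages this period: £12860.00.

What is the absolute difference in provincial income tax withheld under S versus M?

£340.42

Provincial Income Tax (S): taxable = £12860.00 − 4×£760.00 = £9820.00
  £547.20 + 17.4% × (£9820.00 − £4800.00) = £547.20 + 17.4% × £5020.00 = £1420.68
Provincial Income Tax (M): taxable = £12860.00 − 4×£760.00 = £9820.00
  £978.00 + 20.5% × (£9820.00 − £6000.00) = £978.00 + 20.5% × £3820.00 = £1761.10
Difference: |£1420.68 − £1761.10| = £340.42 (higher under M)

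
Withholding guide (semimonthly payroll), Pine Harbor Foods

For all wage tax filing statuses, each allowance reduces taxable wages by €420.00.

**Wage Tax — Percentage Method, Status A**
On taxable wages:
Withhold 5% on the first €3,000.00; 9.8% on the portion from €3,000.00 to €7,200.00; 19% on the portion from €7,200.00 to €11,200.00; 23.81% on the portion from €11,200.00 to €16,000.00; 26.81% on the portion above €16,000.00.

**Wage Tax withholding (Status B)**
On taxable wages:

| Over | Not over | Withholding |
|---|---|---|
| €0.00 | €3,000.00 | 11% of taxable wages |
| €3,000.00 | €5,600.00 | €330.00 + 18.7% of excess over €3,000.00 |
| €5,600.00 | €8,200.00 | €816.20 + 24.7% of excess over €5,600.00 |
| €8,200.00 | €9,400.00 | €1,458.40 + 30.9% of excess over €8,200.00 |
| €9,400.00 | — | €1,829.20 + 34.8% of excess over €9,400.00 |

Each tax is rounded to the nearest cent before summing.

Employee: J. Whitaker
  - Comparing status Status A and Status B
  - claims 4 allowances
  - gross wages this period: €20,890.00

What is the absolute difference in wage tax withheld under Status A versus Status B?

€1,918.00

Wage Tax (Status A): taxable = €20,890.00 − 4×€420.00 = €19,210.00
  €2,464.48 + 26.81% × (€19,210.00 − €16,000.00) = €2,464.48 + 26.81% × €3,210.00 = €3,325.08
Wage Tax (Status B): taxable = €20,890.00 − 4×€420.00 = €19,210.00
  €1,829.20 + 34.8% × (€19,210.00 − €9,400.00) = €1,829.20 + 34.8% × €9,810.00 = €5,243.08
Difference: |€3,325.08 − €5,243.08| = €1,918.00 (higher under Status B)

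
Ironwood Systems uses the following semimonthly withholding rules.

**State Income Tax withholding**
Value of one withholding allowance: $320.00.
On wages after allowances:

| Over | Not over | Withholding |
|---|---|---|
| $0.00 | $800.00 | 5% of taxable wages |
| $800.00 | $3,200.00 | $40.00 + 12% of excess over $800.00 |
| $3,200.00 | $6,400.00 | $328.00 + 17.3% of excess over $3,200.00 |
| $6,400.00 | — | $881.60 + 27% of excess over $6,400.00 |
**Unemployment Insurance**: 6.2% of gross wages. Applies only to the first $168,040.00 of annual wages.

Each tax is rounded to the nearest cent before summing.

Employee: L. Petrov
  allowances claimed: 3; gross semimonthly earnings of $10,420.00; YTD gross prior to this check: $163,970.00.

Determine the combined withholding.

$1,960.14

State Income Tax: taxable = $10,420.00 − 3×$320.00 = $9,460.00
  $881.60 + 27% × ($9,460.00 − $6,400.00) = $881.60 + 27% × $3,060.00 = $1,707.80
Unemployment Insurance: cap $168,040.00 − YTD $163,970.00 = $4,070.00 subject; 6.2% × $4,070.00 = $252.34
Total: $1,707.80 + $252.34 = $1,960.14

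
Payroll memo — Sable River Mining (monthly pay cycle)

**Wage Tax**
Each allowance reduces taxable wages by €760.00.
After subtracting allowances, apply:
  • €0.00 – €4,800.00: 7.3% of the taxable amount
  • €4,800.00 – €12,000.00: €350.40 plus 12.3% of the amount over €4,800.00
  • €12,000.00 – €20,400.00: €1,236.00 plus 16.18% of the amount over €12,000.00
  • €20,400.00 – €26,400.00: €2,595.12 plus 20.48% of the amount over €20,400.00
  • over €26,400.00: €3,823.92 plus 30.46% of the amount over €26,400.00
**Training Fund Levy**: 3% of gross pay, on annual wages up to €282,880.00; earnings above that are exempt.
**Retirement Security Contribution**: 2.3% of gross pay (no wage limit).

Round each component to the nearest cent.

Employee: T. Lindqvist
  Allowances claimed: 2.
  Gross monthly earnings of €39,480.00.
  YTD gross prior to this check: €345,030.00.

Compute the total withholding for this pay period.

€8,253.14

Wage Tax: taxable = €39,480.00 − 2×€760.00 = €37,960.00
  €3,823.92 + 30.46% × (€37,960.00 − €26,400.00) = €3,823.92 + 30.46% × €11,560.00 = €7,345.10
Training Fund Levy: YTD €345,030.00 ≥ cap €282,880.00 → €0.00
Retirement Security Contribution: 2.3% × €39,480.00 = €908.04
Total: €7,345.10 + €0.00 + €908.04 = €8,253.14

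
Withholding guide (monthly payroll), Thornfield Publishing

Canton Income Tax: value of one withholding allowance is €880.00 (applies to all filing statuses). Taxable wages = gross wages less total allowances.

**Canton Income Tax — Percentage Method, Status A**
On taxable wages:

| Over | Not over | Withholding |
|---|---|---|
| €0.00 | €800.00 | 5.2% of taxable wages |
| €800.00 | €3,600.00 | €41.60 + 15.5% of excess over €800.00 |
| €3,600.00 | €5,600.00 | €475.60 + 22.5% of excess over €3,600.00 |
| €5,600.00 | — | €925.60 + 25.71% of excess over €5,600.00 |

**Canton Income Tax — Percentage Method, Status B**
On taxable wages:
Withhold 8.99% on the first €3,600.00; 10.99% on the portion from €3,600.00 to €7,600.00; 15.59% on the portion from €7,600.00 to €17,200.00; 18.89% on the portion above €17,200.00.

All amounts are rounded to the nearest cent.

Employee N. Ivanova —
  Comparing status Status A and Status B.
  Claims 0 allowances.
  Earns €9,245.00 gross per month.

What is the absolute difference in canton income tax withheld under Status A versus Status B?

€843.03

Canton Income Tax (Status A): taxable = €9,245.00
  €925.60 + 25.71% × (€9,245.00 − €5,600.00) = €925.60 + 25.71% × €3,645.00 = €1,862.73
Canton Income Tax (Status B): taxable = €9,245.00
  €763.24 + 15.59% × (€9,245.00 − €7,600.00) = €763.24 + 15.59% × €1,645.00 = €1,019.70
Difference: |€1,862.73 − €1,019.70| = €843.03 (higher under Status A)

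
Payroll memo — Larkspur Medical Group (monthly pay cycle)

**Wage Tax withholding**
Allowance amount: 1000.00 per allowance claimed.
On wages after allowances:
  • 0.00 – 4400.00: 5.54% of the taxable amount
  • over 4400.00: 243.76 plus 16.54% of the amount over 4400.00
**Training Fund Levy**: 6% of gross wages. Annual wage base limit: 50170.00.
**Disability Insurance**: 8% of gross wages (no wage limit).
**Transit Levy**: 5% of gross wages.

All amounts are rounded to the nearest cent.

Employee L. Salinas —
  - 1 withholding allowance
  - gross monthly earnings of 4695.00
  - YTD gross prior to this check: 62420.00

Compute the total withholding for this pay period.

815.05

Wage Tax: taxable = 4695.00 − 1×1000.00 = 3695.00
  5.54% × 3695.00 = 204.70
Training Fund Levy: YTD 62420.00 ≥ cap 50170.00 → 0.00
Disability Insurance: 8% × 4695.00 = 375.60
Transit Levy: 5% × 4695.00 = 234.75
Total: 204.70 + 0.00 + 375.60 + 234.75 = 815.05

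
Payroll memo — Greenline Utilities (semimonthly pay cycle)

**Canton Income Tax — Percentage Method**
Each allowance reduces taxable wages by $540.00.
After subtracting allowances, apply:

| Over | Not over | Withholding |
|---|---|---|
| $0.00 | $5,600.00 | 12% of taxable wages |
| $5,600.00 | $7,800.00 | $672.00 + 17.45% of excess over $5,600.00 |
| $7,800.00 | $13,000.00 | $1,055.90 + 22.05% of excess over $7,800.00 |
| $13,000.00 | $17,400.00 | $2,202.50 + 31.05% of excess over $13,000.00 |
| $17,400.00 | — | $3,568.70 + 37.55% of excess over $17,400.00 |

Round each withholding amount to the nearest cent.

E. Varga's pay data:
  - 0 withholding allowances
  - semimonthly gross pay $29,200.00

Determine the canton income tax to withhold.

Canton Income Tax: taxable = $29,200.00
  $3,568.70 + 37.55% × ($29,200.00 − $17,400.00) = $3,568.70 + 37.55% × $11,800.00 = $7,999.60

$7,999.60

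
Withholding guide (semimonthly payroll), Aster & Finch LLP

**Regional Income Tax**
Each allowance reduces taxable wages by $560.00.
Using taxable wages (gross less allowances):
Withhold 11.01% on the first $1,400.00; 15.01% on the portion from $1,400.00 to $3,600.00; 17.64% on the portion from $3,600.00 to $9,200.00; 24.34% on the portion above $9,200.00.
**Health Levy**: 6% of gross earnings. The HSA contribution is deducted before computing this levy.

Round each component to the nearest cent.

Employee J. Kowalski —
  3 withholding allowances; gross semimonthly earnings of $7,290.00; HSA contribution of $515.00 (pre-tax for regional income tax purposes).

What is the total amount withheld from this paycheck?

$1,154.58

Regional Income Tax: taxable = $7,290.00 − $515.00 − 3×$560.00 = $5,095.00
  $484.36 + 17.64% × ($5,095.00 − $3,600.00) = $484.36 + 17.64% × $1,495.00 = $748.08
Health Levy: 6% × $6,775.00 = $406.50
Total: $748.08 + $406.50 = $1,154.58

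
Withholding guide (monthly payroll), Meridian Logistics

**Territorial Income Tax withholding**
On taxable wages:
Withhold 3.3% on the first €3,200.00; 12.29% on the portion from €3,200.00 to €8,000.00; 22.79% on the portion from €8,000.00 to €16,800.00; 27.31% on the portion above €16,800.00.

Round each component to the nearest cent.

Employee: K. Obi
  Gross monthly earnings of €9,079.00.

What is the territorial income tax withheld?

Territorial Income Tax: taxable = €9,079.00
  €695.52 + 22.79% × (€9,079.00 − €8,000.00) = €695.52 + 22.79% × €1,079.00 = €941.42

€941.42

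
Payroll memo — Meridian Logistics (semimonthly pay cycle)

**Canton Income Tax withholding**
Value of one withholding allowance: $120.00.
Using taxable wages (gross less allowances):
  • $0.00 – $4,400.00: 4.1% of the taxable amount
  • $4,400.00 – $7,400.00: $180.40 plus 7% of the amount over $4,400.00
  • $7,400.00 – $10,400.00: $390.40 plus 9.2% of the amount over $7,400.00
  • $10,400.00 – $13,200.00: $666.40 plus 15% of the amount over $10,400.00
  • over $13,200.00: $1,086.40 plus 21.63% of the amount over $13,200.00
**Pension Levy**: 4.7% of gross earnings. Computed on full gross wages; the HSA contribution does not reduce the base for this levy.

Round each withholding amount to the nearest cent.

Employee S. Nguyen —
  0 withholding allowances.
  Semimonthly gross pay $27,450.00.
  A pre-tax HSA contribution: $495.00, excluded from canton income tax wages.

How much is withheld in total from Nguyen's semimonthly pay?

$5,351.76

Canton Income Tax: taxable = $27,450.00 − $495.00 = $26,955.00
  $1,086.40 + 21.63% × ($26,955.00 − $13,200.00) = $1,086.40 + 21.63% × $13,755.00 = $4,061.61
Pension Levy: 4.7% × $27,450.00 = $1,290.15
Total: $4,061.61 + $1,290.15 = $5,351.76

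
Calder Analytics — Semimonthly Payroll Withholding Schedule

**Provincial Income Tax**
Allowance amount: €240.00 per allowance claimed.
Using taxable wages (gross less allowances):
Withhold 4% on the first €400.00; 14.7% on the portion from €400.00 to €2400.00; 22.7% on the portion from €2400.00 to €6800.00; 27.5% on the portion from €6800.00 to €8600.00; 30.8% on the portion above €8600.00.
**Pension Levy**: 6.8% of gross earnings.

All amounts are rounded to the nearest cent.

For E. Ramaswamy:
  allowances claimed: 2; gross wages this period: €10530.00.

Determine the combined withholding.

Provincial Income Tax: taxable = €10530.00 − 2×€240.00 = €10050.00
  €1803.80 + 30.8% × (€10050.00 − €8600.00) = €1803.80 + 30.8% × €1450.00 = €2250.40
Pension Levy: 6.8% × €10530.00 = €716.04
Total: €2250.40 + €716.04 = €2966.44

€2966.44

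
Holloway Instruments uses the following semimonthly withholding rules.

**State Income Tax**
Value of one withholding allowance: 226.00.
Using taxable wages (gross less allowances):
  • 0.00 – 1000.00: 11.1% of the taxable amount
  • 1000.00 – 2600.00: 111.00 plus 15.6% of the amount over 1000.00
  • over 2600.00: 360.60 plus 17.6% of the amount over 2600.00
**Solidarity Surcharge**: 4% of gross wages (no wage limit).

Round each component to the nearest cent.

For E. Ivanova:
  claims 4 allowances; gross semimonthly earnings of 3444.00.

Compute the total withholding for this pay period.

489.00

State Income Tax: taxable = 3444.00 − 4×226.00 = 2540.00
  111.00 + 15.6% × (2540.00 − 1000.00) = 111.00 + 15.6% × 1540.00 = 351.24
Solidarity Surcharge: 4% × 3444.00 = 137.76
Total: 351.24 + 137.76 = 489.00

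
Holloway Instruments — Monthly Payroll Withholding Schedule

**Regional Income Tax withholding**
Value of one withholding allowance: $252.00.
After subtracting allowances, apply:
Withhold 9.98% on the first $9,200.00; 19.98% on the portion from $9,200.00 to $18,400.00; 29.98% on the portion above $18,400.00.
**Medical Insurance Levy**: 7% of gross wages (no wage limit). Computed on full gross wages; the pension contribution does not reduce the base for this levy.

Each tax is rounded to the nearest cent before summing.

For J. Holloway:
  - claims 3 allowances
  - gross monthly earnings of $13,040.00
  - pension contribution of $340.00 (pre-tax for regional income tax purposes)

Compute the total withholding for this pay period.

$2,379.21

Regional Income Tax: taxable = $13,040.00 − $340.00 − 3×$252.00 = $11,944.00
  $918.16 + 19.98% × ($11,944.00 − $9,200.00) = $918.16 + 19.98% × $2,744.00 = $1,466.41
Medical Insurance Levy: 7% × $13,040.00 = $912.80
Total: $1,466.41 + $912.80 = $2,379.21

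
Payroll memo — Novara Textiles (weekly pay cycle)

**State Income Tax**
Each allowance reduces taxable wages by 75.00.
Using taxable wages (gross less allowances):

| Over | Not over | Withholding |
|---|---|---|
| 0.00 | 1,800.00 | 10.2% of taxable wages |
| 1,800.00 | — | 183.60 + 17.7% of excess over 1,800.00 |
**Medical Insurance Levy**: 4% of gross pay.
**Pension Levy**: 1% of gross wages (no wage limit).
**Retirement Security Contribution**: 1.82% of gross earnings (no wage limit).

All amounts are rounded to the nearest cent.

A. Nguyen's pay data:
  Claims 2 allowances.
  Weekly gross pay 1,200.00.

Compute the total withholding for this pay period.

188.94

State Income Tax: taxable = 1,200.00 − 2×75.00 = 1,050.00
  10.2% × 1,050.00 = 107.10
Medical Insurance Levy: 4% × 1,200.00 = 48.00
Pension Levy: 1% × 1,200.00 = 12.00
Retirement Security Contribution: 1.82% × 1,200.00 = 21.84
Total: 107.10 + 48.00 + 12.00 + 21.84 = 188.94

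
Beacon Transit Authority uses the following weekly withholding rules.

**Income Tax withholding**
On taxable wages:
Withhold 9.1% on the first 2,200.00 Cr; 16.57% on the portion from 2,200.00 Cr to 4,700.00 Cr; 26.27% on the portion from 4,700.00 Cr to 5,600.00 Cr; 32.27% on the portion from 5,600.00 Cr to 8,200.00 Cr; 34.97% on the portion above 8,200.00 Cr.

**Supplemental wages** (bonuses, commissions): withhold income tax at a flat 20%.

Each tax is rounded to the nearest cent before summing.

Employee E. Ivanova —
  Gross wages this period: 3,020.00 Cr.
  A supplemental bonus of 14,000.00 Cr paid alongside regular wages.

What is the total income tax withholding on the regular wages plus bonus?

3,136.07 Cr

Income Tax: taxable = 3,020.00 Cr
  200.20 Cr + 16.57% × (3,020.00 Cr − 2,200.00 Cr) = 200.20 Cr + 16.57% × 820.00 Cr = 336.07 Cr
Supplemental (20% flat on bonus): 20% × 14,000.00 Cr = 2,800.00 Cr
Total income tax: 336.07 Cr + 2,800.00 Cr = 3,136.07 Cr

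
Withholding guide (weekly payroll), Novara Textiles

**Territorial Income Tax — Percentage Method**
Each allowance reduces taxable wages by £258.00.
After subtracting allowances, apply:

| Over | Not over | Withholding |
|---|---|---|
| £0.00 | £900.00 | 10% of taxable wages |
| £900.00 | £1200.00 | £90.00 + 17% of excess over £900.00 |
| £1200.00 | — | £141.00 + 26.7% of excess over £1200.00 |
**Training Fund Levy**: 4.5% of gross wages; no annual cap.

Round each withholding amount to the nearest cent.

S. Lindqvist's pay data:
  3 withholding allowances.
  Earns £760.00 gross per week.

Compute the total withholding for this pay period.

Territorial Income Tax: taxable = £760.00 − 3×£258.00 = £-14.00
  Taxable ≤ 0 → £0.00
Training Fund Levy: 4.5% × £760.00 = £34.20
Total: £0.00 + £34.20 = £34.20

£34.20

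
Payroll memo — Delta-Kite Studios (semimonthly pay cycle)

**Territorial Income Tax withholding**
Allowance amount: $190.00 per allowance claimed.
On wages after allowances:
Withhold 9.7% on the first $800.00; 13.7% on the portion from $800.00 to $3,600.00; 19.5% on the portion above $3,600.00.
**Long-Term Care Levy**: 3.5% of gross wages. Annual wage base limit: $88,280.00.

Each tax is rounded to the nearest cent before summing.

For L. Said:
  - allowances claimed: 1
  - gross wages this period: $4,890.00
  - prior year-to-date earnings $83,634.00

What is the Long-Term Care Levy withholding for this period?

Long-Term Care Levy: cap $88,280.00 − YTD $83,634.00 = $4,646.00 subject; 3.5% × $4,646.00 = $162.61

$162.61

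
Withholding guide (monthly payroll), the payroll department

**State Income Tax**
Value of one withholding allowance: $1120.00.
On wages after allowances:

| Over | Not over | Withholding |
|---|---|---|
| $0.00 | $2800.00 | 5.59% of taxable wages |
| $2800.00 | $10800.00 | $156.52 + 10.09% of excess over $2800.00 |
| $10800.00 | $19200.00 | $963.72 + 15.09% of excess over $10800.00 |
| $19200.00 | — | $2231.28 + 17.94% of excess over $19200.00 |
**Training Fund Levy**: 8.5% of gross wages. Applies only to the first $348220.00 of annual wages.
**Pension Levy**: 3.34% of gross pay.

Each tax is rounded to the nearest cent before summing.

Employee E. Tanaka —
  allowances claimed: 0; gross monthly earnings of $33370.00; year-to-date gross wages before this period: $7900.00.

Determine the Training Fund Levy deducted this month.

$2836.45

Training Fund Levy: 8.5% × $33370.00 = $2836.45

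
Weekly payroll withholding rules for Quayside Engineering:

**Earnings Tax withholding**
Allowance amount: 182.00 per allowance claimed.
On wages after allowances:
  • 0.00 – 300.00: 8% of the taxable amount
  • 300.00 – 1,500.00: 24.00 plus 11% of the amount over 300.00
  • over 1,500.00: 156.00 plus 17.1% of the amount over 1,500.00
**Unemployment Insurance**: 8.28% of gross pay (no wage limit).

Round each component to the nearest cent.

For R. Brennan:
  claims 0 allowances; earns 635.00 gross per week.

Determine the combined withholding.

Earnings Tax: taxable = 635.00
  24.00 + 11% × (635.00 − 300.00) = 24.00 + 11% × 335.00 = 60.85
Unemployment Insurance: 8.28% × 635.00 = 52.58
Total: 60.85 + 52.58 = 113.43

113.43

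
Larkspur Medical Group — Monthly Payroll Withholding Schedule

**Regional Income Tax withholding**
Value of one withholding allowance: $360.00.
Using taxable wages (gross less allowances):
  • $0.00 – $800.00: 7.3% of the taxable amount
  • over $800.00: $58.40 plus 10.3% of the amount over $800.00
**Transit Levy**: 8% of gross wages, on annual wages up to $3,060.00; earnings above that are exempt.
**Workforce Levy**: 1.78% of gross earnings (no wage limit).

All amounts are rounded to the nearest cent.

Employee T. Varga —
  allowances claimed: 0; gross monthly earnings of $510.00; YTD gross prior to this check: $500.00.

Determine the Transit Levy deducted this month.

Transit Levy: 8% × $510.00 = $40.80

$40.80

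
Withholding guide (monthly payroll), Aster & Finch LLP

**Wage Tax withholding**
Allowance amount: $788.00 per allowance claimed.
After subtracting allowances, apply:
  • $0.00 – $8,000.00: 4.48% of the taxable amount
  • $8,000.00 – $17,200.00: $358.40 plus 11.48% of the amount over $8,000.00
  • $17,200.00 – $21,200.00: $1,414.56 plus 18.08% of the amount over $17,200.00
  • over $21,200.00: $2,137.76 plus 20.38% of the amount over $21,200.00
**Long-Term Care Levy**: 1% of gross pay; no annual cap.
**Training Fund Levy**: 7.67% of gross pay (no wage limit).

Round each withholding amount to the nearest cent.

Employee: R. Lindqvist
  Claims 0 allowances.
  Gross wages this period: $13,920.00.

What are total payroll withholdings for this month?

$2,244.88

Wage Tax: taxable = $13,920.00
  $358.40 + 11.48% × ($13,920.00 − $8,000.00) = $358.40 + 11.48% × $5,920.00 = $1,038.02
Long-Term Care Levy: 1% × $13,920.00 = $139.20
Training Fund Levy: 7.67% × $13,920.00 = $1,067.66
Total: $1,038.02 + $139.20 + $1,067.66 = $2,244.88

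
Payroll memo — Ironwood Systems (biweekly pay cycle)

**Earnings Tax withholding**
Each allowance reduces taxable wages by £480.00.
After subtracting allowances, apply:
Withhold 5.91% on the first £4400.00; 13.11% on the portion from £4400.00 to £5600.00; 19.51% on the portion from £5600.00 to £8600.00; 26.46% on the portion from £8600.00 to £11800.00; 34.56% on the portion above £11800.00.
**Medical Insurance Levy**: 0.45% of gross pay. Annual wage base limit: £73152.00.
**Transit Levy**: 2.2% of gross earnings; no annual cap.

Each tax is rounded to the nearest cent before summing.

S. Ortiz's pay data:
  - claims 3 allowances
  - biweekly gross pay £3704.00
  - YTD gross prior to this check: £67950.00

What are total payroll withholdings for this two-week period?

£231.96

Earnings Tax: taxable = £3704.00 − 3×£480.00 = £2264.00
  5.91% × £2264.00 = £133.80
Medical Insurance Levy: 0.45% × £3704.00 = £16.67
Transit Levy: 2.2% × £3704.00 = £81.49
Total: £133.80 + £16.67 + £81.49 = £231.96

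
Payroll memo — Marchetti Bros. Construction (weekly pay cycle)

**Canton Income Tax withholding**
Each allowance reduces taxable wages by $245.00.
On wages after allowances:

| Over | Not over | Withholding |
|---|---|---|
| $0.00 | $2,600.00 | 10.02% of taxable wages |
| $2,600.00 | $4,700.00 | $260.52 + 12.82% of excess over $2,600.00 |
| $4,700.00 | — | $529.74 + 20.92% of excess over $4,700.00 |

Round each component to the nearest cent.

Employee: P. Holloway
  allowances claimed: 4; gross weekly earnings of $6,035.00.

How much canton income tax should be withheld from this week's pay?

Canton Income Tax: taxable = $6,035.00 − 4×$245.00 = $5,055.00
  $529.74 + 20.92% × ($5,055.00 − $4,700.00) = $529.74 + 20.92% × $355.00 = $604.01

$604.01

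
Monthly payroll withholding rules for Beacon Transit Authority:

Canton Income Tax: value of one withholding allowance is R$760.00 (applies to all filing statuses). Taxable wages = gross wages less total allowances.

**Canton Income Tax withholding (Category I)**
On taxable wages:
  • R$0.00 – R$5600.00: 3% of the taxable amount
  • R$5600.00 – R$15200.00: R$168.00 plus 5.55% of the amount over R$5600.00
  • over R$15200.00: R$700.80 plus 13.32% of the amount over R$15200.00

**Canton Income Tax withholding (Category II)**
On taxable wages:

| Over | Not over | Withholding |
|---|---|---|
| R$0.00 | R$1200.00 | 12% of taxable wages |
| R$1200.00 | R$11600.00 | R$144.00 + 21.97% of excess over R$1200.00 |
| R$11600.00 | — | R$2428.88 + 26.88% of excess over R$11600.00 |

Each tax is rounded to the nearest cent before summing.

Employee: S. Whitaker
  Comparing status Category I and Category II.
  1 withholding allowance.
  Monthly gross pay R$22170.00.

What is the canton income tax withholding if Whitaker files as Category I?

R$1527.97

Canton Income Tax (Category I): taxable = R$22170.00 − 1×R$760.00 = R$21410.00
  R$700.80 + 13.32% × (R$21410.00 − R$15200.00) = R$700.80 + 13.32% × R$6210.00 = R$1527.97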